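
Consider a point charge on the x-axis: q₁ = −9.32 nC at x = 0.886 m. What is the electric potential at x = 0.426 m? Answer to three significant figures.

Electric potential is a scalar, so the contributions from each charge add algebraically: V = Σ kqᵢ/rᵢ.
V = k[(-9.32×10⁻⁹)/(0.460)] = -182 V.

-182 V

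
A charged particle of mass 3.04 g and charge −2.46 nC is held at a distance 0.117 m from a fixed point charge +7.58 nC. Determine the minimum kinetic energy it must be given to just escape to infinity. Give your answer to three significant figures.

1.43×10⁻⁶ J

To just escape, total mechanical energy must reach zero at infinity: ½mv²_min + U = 0, so ½mv²_min = −U = |kQq|/r.
|U| = |kQq|/r = (8.99×10⁹ N·m²/C²)(7.58×10⁻⁹)(2.46×10⁻⁹)/(0.117) = 1.43×10⁻⁶ J.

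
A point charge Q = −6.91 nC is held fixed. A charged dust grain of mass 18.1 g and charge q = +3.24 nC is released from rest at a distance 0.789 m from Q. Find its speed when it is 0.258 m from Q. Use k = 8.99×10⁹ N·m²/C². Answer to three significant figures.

Only the electrostatic force acts, so mechanical energy is conserved: ½mv² = U₁ − U₂ = kQq(1/r₁ − 1/r₂).
U₁ − U₂ = (8.99×10⁹ N·m²/C²)(-6.91×10⁻⁹ C)(3.24×10⁻⁹ C)(1/0.789 − 1/0.258) = 5.25×10⁻⁷ J.
v = √(2·5.25×10⁻⁷/0.0181) = 7.62×10⁻³ m/s.

7.62×10⁻³ m/s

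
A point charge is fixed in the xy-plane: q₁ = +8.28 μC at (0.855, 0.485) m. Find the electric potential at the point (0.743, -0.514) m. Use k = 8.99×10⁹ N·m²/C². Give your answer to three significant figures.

Electric potential is a scalar, so the contributions from each charge add algebraically: V = Σ kqᵢ/rᵢ.
Distances from the field point to each charge: r₁ = 1.01 m.
V = k[(8.28×10⁻⁶)/(1.01)] = 7.40×10⁴ V.

7.40×10⁴ V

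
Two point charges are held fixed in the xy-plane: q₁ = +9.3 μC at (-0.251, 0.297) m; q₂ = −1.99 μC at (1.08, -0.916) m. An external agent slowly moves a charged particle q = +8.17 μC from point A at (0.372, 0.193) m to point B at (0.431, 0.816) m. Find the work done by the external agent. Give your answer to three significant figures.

-0.252 J

For quasistatic motion the external work equals the change in potential energy: W_ext = qΔV = q(V_B − V_A).
At A: distances to the source charges are 0.632 m, 1.32 m; V_A = Σ kqᵢ/rᵢ = 1.19×10⁵ V.
At B: distances to the source charges are 0.857 m, 1.85 m; V_B = Σ kqᵢ/rᵢ = 8.79×10⁴ V.
ΔV = V_B − V_A = -3.09×10⁴ V.
W_ext = qΔV = (8.17×10⁻⁶ C)(-3.09×10⁴ V) = -0.252 J.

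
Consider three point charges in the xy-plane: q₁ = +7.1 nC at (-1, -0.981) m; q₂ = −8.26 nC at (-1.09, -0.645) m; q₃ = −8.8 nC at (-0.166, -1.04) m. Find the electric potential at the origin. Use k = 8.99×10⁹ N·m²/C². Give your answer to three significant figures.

Electric potential is a scalar, so the contributions from each charge add algebraically: V = Σ kqᵢ/rᵢ.
Distances from the field point to each charge: r₁ = 1.40 m, r₂ = 1.27 m, r₃ = 1.05 m.
V = k[(7.10×10⁻⁹)/(1.40) + (-8.26×10⁻⁹)/(1.27) + (-8.80×10⁻⁹)/(1.05)] = -88.2 V.

-88.2 V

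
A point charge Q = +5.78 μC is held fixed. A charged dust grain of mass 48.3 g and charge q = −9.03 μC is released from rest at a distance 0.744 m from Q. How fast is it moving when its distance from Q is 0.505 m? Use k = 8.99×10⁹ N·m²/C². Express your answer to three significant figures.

Only the electrostatic force acts, so mechanical energy is conserved: ½mv² = U₁ − U₂ = kQq(1/r₁ − 1/r₂).
U₁ − U₂ = (8.99×10⁹ N·m²/C²)(5.78×10⁻⁶ C)(-9.03×10⁻⁶ C)(1/0.744 − 1/0.505) = 0.298 J.
v = √(2·0.298/0.0483) = 3.52 m/s.

3.52 m/s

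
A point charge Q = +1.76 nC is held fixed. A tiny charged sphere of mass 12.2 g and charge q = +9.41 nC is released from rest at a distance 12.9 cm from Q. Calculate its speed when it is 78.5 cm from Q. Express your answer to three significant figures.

0.0126 m/s

Only the electrostatic force acts, so mechanical energy is conserved: ½mv² = U₁ − U₂ = kQq(1/r₁ − 1/r₂).
U₁ − U₂ = (8.99×10⁹ N·m²/C²)(1.76×10⁻⁹ C)(9.41×10⁻⁹ C)(1/0.129 − 1/0.785) = 9.65×10⁻⁷ J.
v = √(2·9.65×10⁻⁷/0.0122) = 0.0126 m/s.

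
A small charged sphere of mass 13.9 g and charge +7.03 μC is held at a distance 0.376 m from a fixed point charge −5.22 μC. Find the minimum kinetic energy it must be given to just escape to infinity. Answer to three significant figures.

To just escape, total mechanical energy must reach zero at infinity: ½mv²_min + U = 0, so ½mv²_min = −U = |kQq|/r.
|U| = |kQq|/r = (8.99×10⁹ N·m²/C²)(5.22×10⁻⁶)(7.03×10⁻⁶)/(0.376) = 0.877 J.

0.877 J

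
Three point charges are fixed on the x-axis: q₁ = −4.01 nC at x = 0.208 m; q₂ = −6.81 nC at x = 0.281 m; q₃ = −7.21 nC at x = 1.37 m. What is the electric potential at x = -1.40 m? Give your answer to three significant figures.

Electric potential is a scalar, so the contributions from each charge add algebraically: V = Σ kqᵢ/rᵢ.
Distances from the field point to each charge: r₁ = 1.61 m, r₂ = 1.68 m, r₃ = 2.77 m.
V = k[(-4.01×10⁻⁹)/(1.61) + (-6.81×10⁻⁹)/(1.68) + (-7.21×10⁻⁹)/(2.77)] = -82.2 V.

-82.2 V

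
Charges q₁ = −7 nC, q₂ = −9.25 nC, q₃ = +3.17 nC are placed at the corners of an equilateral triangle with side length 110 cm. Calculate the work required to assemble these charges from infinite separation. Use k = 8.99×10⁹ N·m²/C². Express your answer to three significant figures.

The work to assemble the configuration equals its total potential energy, U = Σ kqᵢqⱼ/rᵢⱼ over all pairs.
All three pair separations equal the side length, 1.10 m.
U = (5.29×10⁻⁷) + (-1.81×10⁻⁷) + (-2.40×10⁻⁷) = 1.08×10⁻⁷ J.

1.08×10⁻⁷ J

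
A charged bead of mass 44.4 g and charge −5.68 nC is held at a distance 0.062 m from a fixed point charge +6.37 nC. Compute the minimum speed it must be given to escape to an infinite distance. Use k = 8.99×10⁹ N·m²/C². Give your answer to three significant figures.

To just escape, total mechanical energy must reach zero at infinity: ½mv²_min + U = 0, so ½mv²_min = −U = |kQq|/r.
|U| = |kQq|/r = (8.99×10⁹ N·m²/C²)(6.37×10⁻⁹)(5.68×10⁻⁹)/(0.0620) = 5.25×10⁻⁶ J.
v_min = √(2|U|/m) = √(2·5.25×10⁻⁶/0.0444) = 0.0154 m/s.

0.0154 m/s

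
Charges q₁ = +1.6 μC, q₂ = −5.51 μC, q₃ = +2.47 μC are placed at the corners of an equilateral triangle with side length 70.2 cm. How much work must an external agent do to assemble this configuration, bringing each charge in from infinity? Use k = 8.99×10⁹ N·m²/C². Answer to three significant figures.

The work to assemble the configuration equals its total potential energy, U = Σ kqᵢqⱼ/rᵢⱼ over all pairs.
All three pair separations equal the side length, 0.702 m.
U = (-0.113) + (0.0506) + (-0.174) = -0.237 J.

-0.237 J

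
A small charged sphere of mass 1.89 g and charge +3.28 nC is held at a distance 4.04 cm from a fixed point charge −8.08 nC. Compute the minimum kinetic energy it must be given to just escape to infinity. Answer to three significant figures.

5.90×10⁻⁶ J

To just escape, total mechanical energy must reach zero at infinity: ½mv²_min + U = 0, so ½mv²_min = −U = |kQq|/r.
|U| = |kQq|/r = (8.99×10⁹ N·m²/C²)(8.08×10⁻⁹)(3.28×10⁻⁹)/(0.0404) = 5.90×10⁻⁶ J.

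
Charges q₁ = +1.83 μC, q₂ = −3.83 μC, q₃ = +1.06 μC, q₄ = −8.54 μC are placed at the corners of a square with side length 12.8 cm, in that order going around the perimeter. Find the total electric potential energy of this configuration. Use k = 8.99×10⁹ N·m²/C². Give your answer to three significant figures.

The assembly work is the sum of pairwise potential energies, U = Σ_{i<j} kqᵢqⱼ/rᵢⱼ.
The four side pairs have separation 0.128 m and the two diagonal pairs 0.181 m.
Summing all 6 pair terms gives U = -0.790 J.

-0.790 J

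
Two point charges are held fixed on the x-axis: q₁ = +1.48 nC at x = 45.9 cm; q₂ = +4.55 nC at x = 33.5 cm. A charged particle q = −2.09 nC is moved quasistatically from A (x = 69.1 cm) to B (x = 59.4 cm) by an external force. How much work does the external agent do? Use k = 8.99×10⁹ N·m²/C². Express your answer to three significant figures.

-1.76×10⁻⁷ J

For quasistatic motion the external work equals the change in potential energy: W_ext = qΔV = q(V_B − V_A).
At A: distances to the source charges are 0.232 m, 0.356 m; V_A = Σ kqᵢ/rᵢ = 172 V.
At B: distances to the source charges are 0.135 m, 0.259 m; V_B = Σ kqᵢ/rᵢ = 256 V.
ΔV = V_B − V_A = 84.2 V.
W_ext = qΔV = (-2.09×10⁻⁹ C)(84.2 V) = -1.76×10⁻⁷ J.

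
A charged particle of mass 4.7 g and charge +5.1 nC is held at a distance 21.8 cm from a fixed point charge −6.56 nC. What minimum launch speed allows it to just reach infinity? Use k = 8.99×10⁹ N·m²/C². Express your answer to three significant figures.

To just escape, total mechanical energy must reach zero at infinity: ½mv²_min + U = 0, so ½mv²_min = −U = |kQq|/r.
|U| = |kQq|/r = (8.99×10⁹ N·m²/C²)(6.56×10⁻⁹)(5.10×10⁻⁹)/(0.218) = 1.38×10⁻⁶ J.
v_min = √(2|U|/m) = √(2·1.38×10⁻⁶/4.70×10⁻³) = 0.0242 m/s.

0.0242 m/s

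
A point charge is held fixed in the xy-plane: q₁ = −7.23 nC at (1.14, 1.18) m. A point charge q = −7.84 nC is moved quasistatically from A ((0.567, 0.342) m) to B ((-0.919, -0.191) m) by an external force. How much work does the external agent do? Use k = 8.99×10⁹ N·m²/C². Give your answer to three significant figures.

For quasistatic motion the external work equals the change in potential energy: W_ext = qΔV = q(V_B − V_A).
At A: distance to the source charge is 1.02 m; V_A = kq₁/r = -64.0 V.
At B: distance to the source charge is 2.47 m; V_B = kq₁/r = -26.3 V.
ΔV = V_B − V_A = 37.8 V.
W_ext = qΔV = (-7.84×10⁻⁹ C)(37.8 V) = -2.96×10⁻⁷ J.

-2.96×10⁻⁷ J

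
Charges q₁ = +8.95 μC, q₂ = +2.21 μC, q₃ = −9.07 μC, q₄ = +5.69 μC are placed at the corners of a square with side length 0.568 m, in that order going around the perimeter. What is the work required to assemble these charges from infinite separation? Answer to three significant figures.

The work to assemble the configuration equals its total potential energy, U = Σ kqᵢqⱼ/rᵢⱼ over all pairs.
The four side pairs have separation 0.568 m and the two diagonal pairs 0.803 m.
Summing all 6 pair terms gives U = -0.783 J.

-0.783 J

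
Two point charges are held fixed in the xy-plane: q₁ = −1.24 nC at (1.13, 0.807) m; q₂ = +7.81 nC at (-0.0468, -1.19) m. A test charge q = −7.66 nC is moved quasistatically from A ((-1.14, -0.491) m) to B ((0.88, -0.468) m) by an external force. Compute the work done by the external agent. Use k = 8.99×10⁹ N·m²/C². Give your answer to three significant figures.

For quasistatic motion the external work equals the change in potential energy: W_ext = qΔV = q(V_B − V_A).
At A: distances to the source charges are 2.61 m, 1.30 m; V_A = Σ kqᵢ/rᵢ = 49.8 V.
At B: distances to the source charges are 1.30 m, 1.17 m; V_B = Σ kqᵢ/rᵢ = 51.2 V.
ΔV = V_B − V_A = 1.34 V.
W_ext = qΔV = (-7.66×10⁻⁹ C)(1.34 V) = -1.02×10⁻⁸ J.

-1.02×10⁻⁸ J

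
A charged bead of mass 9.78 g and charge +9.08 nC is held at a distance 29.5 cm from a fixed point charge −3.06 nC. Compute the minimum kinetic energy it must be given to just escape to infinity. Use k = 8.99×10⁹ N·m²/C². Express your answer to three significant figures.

To just escape, total mechanical energy must reach zero at infinity: ½mv²_min + U = 0, so ½mv²_min = −U = |kQq|/r.
|U| = |kQq|/r = (8.99×10⁹ N·m²/C²)(3.06×10⁻⁹)(9.08×10⁻⁹)/(0.295) = 8.47×10⁻⁷ J.

8.47×10⁻⁷ J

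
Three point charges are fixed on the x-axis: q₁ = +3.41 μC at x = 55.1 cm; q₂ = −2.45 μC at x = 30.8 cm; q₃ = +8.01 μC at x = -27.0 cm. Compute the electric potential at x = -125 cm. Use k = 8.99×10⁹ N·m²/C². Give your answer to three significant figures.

Electric potential is a scalar, so the contributions from each charge add algebraically: V = Σ kqᵢ/rᵢ.
Distances from the field point to each charge: r₁ = 1.80 m, r₂ = 1.56 m, r₃ = 0.980 m.
V = k[(3.41×10⁻⁶)/(1.80) + (-2.45×10⁻⁶)/(1.56) + (8.01×10⁻⁶)/(0.980)] = 7.64×10⁴ V.

7.64×10⁴ V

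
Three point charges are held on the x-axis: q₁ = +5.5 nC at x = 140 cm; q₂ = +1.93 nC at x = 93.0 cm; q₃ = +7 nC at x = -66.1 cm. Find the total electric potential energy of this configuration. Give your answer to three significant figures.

4.47×10⁻⁷ J

The assembly work is the sum of pairwise potential energies, U = Σ_{i<j} kqᵢqⱼ/rᵢⱼ.
Pair separations: r₁₂ = 0.470 m, r₁₃ = 2.06 m, r₂₃ = 1.59 m.
U = (2.03×10⁻⁷) + (1.68×10⁻⁷) + (7.63×10⁻⁸) = 4.47×10⁻⁷ J.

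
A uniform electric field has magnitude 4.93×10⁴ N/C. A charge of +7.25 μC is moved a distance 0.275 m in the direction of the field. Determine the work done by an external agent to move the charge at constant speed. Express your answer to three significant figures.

-0.0983 J

The potential change for a displacement 0.275 m in the direction of the field is ΔV = −Ed = -1.36×10⁴ V.
W_ext = qΔV = -0.0983 J.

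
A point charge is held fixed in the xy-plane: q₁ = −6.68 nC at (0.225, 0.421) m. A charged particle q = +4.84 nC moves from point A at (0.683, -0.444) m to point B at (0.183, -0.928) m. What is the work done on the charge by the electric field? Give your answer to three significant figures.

The work done by the electric force is W_field = −ΔU = −q(V_B − V_A) = q(V_A − V_B).
At A: distance to the source charge is 0.979 m; V_A = kq₁/r = -61.4 V.
At B: distance to the source charge is 1.35 m; V_B = kq₁/r = -44.5 V.
ΔV = V_B − V_A = 16.9 V.
W_field = −qΔV = −(4.84×10⁻⁹ C)(16.9 V) = -8.16×10⁻⁸ J.

-8.16×10⁻⁸ J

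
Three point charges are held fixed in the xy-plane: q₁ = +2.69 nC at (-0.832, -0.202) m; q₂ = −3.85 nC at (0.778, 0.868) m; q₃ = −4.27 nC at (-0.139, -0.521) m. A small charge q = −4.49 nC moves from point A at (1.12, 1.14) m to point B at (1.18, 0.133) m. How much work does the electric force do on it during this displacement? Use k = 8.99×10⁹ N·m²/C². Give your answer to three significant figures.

The work done by the electric force is W_field = −ΔU = −q(V_B − V_A) = q(V_A − V_B).
At A: distances to the source charges are 2.37 m, 0.437 m, 2.08 m; V_A = Σ kqᵢ/rᵢ = -87.4 V.
At B: distances to the source charges are 2.04 m, 0.838 m, 1.47 m; V_B = Σ kqᵢ/rᵢ = -55.5 V.
ΔV = V_B − V_A = 31.9 V.
W_field = −qΔV = −(-4.49×10⁻⁹ C)(31.9 V) = 1.43×10⁻⁷ J.

1.43×10⁻⁷ J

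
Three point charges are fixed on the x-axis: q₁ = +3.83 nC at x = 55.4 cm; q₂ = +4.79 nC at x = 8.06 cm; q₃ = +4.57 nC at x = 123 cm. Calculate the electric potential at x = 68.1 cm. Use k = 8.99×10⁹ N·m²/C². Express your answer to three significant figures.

The total potential is the scalar sum of each charge's contribution, V = Σ kqᵢ/rᵢ.
Distances from the field point to each charge: r₁ = 0.127 m, r₂ = 0.600 m, r₃ = 0.549 m.
V = k[(3.83×10⁻⁹)/(0.127) + (4.79×10⁻⁹)/(0.600) + (4.57×10⁻⁹)/(0.549)] = 418 V.

418 V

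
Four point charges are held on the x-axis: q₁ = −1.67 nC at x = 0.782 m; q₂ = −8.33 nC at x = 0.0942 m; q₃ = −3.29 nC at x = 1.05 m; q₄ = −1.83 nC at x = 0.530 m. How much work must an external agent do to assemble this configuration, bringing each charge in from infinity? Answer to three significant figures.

1.15×10⁻⁶ J

The work to assemble the configuration equals its total potential energy, U = Σ kqᵢqⱼ/rᵢⱼ over all pairs.
Pair separations: r₁₂ = 0.688 m, r₁₃ = 0.268 m, r₁₄ = 0.252 m, r₂₃ = 0.956 m, r₂₄ = 0.436 m, r₃₄ = 0.520 m.
Summing all 6 pair terms gives U = 1.15×10⁻⁶ J.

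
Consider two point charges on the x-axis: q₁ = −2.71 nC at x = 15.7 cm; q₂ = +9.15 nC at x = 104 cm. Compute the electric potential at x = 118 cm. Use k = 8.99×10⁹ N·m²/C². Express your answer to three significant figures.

564 V

The total potential is the scalar sum of each charge's contribution, V = Σ kqᵢ/rᵢ.
Distances from the field point to each charge: r₁ = 1.02 m, r₂ = 0.140 m.
V = k[(-2.71×10⁻⁹)/(1.02) + (9.15×10⁻⁹)/(0.140)] = 564 V.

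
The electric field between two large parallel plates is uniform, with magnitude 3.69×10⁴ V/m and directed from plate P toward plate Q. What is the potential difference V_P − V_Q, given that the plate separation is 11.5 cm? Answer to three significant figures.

4240 V

In a uniform field, potential decreases in the direction of E: ΔV = −E·d for a displacement d parallel to E.
Going from Q to P is a displacement of 11.5 cm opposite to the field, so V_P − V_Q = +Ed = 4240 V.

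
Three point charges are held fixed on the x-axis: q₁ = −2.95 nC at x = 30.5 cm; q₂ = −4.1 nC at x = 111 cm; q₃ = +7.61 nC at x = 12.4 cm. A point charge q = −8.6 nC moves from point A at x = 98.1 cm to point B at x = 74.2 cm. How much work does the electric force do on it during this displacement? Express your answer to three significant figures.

The work done by the electric force is W_field = −ΔU = −q(V_B − V_A) = q(V_A − V_B).
At A: distances to the source charges are 0.676 m, 0.129 m, 0.857 m; V_A = Σ kqᵢ/rᵢ = -245 V.
At B: distances to the source charges are 0.437 m, 0.368 m, 0.618 m; V_B = Σ kqᵢ/rᵢ = -50.1 V.
ΔV = V_B − V_A = 195 V.
W_field = −qΔV = −(-8.60×10⁻⁹ C)(195 V) = 1.68×10⁻⁶ J.

1.68×10⁻⁶ J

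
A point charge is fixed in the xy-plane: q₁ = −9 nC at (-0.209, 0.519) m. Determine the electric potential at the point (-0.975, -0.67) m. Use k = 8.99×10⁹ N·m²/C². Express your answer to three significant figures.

Electric potential is a scalar, so the contributions from each charge add algebraically: V = Σ kqᵢ/rᵢ.
Distances from the field point to each charge: r₁ = 1.41 m.
V = k[(-9.00×10⁻⁹)/(1.41)] = -57.2 V.

-57.2 V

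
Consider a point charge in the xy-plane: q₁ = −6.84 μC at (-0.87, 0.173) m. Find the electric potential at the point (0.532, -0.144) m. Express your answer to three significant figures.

-4.28×10⁴ V

The total potential is the scalar sum of each charge's contribution, V = Σ kqᵢ/rᵢ.
Distances from the field point to each charge: r₁ = 1.44 m.
V = k[(-6.84×10⁻⁶)/(1.44)] = -4.28×10⁴ V.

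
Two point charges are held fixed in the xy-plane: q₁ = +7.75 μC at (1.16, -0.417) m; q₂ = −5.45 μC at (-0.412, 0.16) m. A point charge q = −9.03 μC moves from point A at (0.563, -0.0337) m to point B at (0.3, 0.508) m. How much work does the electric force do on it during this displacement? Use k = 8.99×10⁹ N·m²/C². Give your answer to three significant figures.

-0.502 J

The work done by the electric force is W_field = −ΔU = −q(V_B − V_A) = q(V_A − V_B).
At A: distances to the source charges are 0.709 m, 0.994 m; V_A = Σ kqᵢ/rᵢ = 4.89×10⁴ V.
At B: distances to the source charges are 1.26 m, 0.792 m; V_B = Σ kqᵢ/rᵢ = -6660 V.
ΔV = V_B − V_A = -5.56×10⁴ V.
W_field = −qΔV = −(-9.03×10⁻⁶ C)(-5.56×10⁴ V) = -0.502 J.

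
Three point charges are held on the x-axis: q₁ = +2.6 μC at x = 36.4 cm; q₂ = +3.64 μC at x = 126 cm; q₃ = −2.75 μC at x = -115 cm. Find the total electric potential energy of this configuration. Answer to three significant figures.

The work to assemble the configuration equals its total potential energy, U = Σ kqᵢqⱼ/rᵢⱼ over all pairs.
Pair separations: r₁₂ = 0.896 m, r₁₃ = 1.51 m, r₂₃ = 2.41 m.
U = (0.0950) + (-0.0425) + (-0.0373) = 0.0152 J.

0.0152 J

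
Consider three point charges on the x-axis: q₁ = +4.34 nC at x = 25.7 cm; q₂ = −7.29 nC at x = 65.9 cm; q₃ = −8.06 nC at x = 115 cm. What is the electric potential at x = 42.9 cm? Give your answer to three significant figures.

-159 V

Electric potential is a scalar, so the contributions from each charge add algebraically: V = Σ kqᵢ/rᵢ.
Distances from the field point to each charge: r₁ = 0.172 m, r₂ = 0.230 m, r₃ = 0.721 m.
V = k[(4.34×10⁻⁹)/(0.172) + (-7.29×10⁻⁹)/(0.230) + (-8.06×10⁻⁹)/(0.721)] = -159 V.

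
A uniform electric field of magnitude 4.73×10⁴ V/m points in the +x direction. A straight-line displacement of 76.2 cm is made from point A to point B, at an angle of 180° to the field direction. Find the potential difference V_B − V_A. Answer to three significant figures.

Only the component of displacement along E changes the potential: ΔV = −E·d·cosθ.
ΔV = −(4.73×10⁴ V/m)(0.762 m)cos180° = 3.60×10⁴ V.

3.60×10⁴ V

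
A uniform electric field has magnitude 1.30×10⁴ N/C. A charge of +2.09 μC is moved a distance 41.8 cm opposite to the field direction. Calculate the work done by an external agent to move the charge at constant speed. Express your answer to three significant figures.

The potential change for a displacement 41.8 cm opposite to the field direction is ΔV = +Ed = 5430 V.
W_ext = qΔV = 0.0114 J.

0.0114 J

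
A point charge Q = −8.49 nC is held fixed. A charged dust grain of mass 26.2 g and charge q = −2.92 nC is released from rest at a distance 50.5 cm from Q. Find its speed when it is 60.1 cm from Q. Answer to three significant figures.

Only the electrostatic force acts, so mechanical energy is conserved: ½mv² = U₁ − U₂ = kQq(1/r₁ − 1/r₂).
U₁ − U₂ = (8.99×10⁹ N·m²/C²)(-8.49×10⁻⁹ C)(-2.92×10⁻⁹ C)(1/0.505 − 1/0.601) = 7.05×10⁻⁸ J.
v = √(2·7.05×10⁻⁸/0.0262) = 2.32×10⁻³ m/s.

2.32×10⁻³ m/s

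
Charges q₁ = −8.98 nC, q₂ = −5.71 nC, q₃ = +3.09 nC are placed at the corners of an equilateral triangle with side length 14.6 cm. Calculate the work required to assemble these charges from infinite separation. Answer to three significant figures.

3.62×10⁻⁷ J

The assembly work is the sum of pairwise potential energies, U = Σ_{i<j} kqᵢqⱼ/rᵢⱼ.
All three pair separations equal the side length, 0.146 m.
U = (3.16×10⁻⁶) + (-1.71×10⁻⁶) + (-1.09×10⁻⁶) = 3.62×10⁻⁷ J.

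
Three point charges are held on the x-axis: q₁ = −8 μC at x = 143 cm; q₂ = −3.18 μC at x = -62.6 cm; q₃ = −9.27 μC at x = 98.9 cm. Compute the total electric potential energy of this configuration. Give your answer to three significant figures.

The work to assemble the configuration equals its total potential energy, U = Σ kqᵢqⱼ/rᵢⱼ over all pairs.
Pair separations: r₁₂ = 2.06 m, r₁₃ = 0.441 m, r₂₃ = 1.62 m.
U = (0.111) + (1.51) + (0.164) = 1.79 J.

1.79 J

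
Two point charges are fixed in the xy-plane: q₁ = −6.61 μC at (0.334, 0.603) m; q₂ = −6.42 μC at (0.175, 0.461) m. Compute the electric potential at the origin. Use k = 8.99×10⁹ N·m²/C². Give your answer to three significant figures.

The total potential is the scalar sum of each charge's contribution, V = Σ kqᵢ/rᵢ.
Distances from the field point to each charge: r₁ = 0.689 m, r₂ = 0.493 m.
V = k[(-6.61×10⁻⁶)/(0.689) + (-6.42×10⁻⁶)/(0.493)] = -2.03×10⁵ V.

-2.03×10⁵ V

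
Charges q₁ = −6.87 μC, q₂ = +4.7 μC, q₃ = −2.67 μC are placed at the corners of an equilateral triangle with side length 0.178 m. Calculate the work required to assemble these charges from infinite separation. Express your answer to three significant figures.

-1.34 J

The work to assemble the configuration equals its total potential energy, U = Σ kqᵢqⱼ/rᵢⱼ over all pairs.
All three pair separations equal the side length, 0.178 m.
U = (-1.63) + (0.926) + (-0.634) = -1.34 J.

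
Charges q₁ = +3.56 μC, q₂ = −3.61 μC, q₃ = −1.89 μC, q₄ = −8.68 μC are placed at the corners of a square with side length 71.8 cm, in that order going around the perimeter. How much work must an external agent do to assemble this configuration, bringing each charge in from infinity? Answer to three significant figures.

-0.0391 J

The assembly work is the sum of pairwise potential energies, U = Σ_{i<j} kqᵢqⱼ/rᵢⱼ.
The four side pairs have separation 0.718 m and the two diagonal pairs 1.02 m.
Summing all 6 pair terms gives U = -0.0391 J.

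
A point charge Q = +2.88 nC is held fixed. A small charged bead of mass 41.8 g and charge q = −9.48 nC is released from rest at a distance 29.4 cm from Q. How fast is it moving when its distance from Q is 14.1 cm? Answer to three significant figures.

6.58×10⁻³ m/s

Only the electrostatic force acts, so mechanical energy is conserved: ½mv² = U₁ − U₂ = kQq(1/r₁ − 1/r₂).
U₁ − U₂ = (8.99×10⁹ N·m²/C²)(2.88×10⁻⁹ C)(-9.48×10⁻⁹ C)(1/0.294 − 1/0.141) = 9.06×10⁻⁷ J.
v = √(2·9.06×10⁻⁷/0.0418) = 6.58×10⁻³ m/s.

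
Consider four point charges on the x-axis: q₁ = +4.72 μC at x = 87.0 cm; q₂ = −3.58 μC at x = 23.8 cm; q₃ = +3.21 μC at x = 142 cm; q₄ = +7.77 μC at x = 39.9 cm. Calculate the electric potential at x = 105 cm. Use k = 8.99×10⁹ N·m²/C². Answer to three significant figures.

3.81×10⁵ V

Electric potential is a scalar, so the contributions from each charge add algebraically: V = Σ kqᵢ/rᵢ.
Distances from the field point to each charge: r₁ = 0.180 m, r₂ = 0.812 m, r₃ = 0.370 m, r₄ = 0.651 m.
V = k[(4.72×10⁻⁶)/(0.180) + (-3.58×10⁻⁶)/(0.812) + (3.21×10⁻⁶)/(0.370) + (7.77×10⁻⁶)/(0.651)] = 3.81×10⁵ V.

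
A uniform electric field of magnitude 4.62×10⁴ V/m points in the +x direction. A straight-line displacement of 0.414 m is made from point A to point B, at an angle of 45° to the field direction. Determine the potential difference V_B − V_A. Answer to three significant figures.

Only the component of displacement along E changes the potential: ΔV = −E·d·cosθ.
ΔV = −(4.62×10⁴ V/m)(0.414 m)cos45° = -1.35×10⁴ V.

-1.35×10⁴ V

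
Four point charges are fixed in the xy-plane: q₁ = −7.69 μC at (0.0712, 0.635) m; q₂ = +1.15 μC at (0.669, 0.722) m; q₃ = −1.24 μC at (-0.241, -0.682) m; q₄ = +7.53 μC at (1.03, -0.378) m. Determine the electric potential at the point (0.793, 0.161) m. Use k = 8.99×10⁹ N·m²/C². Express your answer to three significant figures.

Electric potential is a scalar, so the contributions from each charge add algebraically: V = Σ kqᵢ/rᵢ.
Distances from the field point to each charge: r₁ = 0.864 m, r₂ = 0.575 m, r₃ = 1.33 m, r₄ = 0.589 m.
V = k[(-7.69×10⁻⁶)/(0.864) + (1.15×10⁻⁶)/(0.575) + (-1.24×10⁻⁶)/(1.33) + (7.53×10⁻⁶)/(0.589)] = 4.45×10⁴ V.

4.45×10⁴ V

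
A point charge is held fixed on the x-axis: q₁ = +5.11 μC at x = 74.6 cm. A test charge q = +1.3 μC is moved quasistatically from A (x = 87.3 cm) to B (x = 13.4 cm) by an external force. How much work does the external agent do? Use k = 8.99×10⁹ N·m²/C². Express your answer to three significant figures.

-0.373 J

For quasistatic motion the external work equals the change in potential energy: W_ext = qΔV = q(V_B − V_A).
At A: distance to the source charge is 0.127 m; V_A = kq₁/r = 3.62×10⁵ V.
At B: distance to the source charge is 0.612 m; V_B = kq₁/r = 7.51×10⁴ V.
ΔV = V_B − V_A = -2.87×10⁵ V.
W_ext = qΔV = (1.30×10⁻⁶ C)(-2.87×10⁵ V) = -0.373 J.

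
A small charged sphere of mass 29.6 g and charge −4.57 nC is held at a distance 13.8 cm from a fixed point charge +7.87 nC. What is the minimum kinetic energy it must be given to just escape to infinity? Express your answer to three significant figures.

2.34×10⁻⁶ J

To just escape, total mechanical energy must reach zero at infinity: ½mv²_min + U = 0, so ½mv²_min = −U = |kQq|/r.
|U| = |kQq|/r = (8.99×10⁹ N·m²/C²)(7.87×10⁻⁹)(4.57×10⁻⁹)/(0.138) = 2.34×10⁻⁶ J.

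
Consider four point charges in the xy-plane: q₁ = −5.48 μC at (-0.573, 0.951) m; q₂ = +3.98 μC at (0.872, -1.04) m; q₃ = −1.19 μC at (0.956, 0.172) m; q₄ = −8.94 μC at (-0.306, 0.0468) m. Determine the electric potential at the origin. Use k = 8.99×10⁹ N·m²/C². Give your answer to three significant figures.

-2.89×10⁵ V

Electric potential is a scalar, so the contributions from each charge add algebraically: V = Σ kqᵢ/rᵢ.
Distances from the field point to each charge: r₁ = 1.11 m, r₂ = 1.36 m, r₃ = 0.971 m, r₄ = 0.310 m.
V = k[(-5.48×10⁻⁶)/(1.11) + (3.98×10⁻⁶)/(1.36) + (-1.19×10⁻⁶)/(0.971) + (-8.94×10⁻⁶)/(0.310)] = -2.89×10⁵ V.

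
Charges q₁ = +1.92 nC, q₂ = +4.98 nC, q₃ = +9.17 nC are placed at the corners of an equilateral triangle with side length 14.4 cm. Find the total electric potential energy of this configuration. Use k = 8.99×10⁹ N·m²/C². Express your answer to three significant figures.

4.55×10⁻⁶ J

The work to assemble the configuration equals its total potential energy, U = Σ kqᵢqⱼ/rᵢⱼ over all pairs.
All three pair separations equal the side length, 0.144 m.
U = (5.97×10⁻⁷) + (1.10×10⁻⁶) + (2.85×10⁻⁶) = 4.55×10⁻⁶ J.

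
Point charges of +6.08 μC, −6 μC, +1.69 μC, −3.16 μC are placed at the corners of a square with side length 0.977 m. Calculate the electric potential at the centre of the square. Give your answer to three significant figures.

The total potential is the scalar sum of each charge's contribution, V = Σ kqᵢ/rᵢ.
The distance from each corner to the centre is a√2/2 = 0.691 m.
V = k[(6.08×10⁻⁶)/(0.691) + (-6.00×10⁻⁶)/(0.691) + (1.69×10⁻⁶)/(0.691) + (-3.16×10⁻⁶)/(0.691)] = -1.81×10⁴ V.

-1.81×10⁴ V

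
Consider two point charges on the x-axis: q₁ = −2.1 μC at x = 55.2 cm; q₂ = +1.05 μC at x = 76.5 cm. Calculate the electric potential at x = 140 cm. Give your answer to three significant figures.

Electric potential is a scalar, so the contributions from each charge add algebraically: V = Σ kqᵢ/rᵢ.
Distances from the field point to each charge: r₁ = 0.848 m, r₂ = 0.635 m.
V = k[(-2.10×10⁻⁶)/(0.848) + (1.05×10⁻⁶)/(0.635)] = -7400 V.

-7400 V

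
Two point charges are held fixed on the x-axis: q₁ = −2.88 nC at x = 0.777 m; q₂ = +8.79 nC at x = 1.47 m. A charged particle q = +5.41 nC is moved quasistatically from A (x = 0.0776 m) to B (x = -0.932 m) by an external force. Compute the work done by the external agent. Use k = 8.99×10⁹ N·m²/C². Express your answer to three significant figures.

-1.07×10⁻⁸ J

For quasistatic motion the external work equals the change in potential energy: W_ext = qΔV = q(V_B − V_A).
At A: distances to the source charges are 0.699 m, 1.39 m; V_A = Σ kqᵢ/rᵢ = 19.7 V.
At B: distances to the source charges are 1.71 m, 2.40 m; V_B = Σ kqᵢ/rᵢ = 17.7 V.
ΔV = V_B − V_A = -1.98 V.
W_ext = qΔV = (5.41×10⁻⁹ C)(-1.98 V) = -1.07×10⁻⁸ J.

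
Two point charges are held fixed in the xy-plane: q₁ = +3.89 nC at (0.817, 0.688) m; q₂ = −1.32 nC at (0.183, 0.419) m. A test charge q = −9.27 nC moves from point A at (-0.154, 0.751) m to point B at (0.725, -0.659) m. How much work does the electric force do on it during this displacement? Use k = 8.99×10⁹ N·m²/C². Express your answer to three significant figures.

The work done by the electric force is W_field = −ΔU = −q(V_B − V_A) = q(V_A − V_B).
At A: distances to the source charges are 0.973 m, 0.473 m; V_A = Σ kqᵢ/rᵢ = 10.9 V.
At B: distances to the source charges are 1.35 m, 1.21 m; V_B = Σ kqᵢ/rᵢ = 16.1 V.
ΔV = V_B − V_A = 5.21 V.
W_field = −qΔV = −(-9.27×10⁻⁹ C)(5.21 V) = 4.83×10⁻⁸ J.

4.83×10⁻⁸ J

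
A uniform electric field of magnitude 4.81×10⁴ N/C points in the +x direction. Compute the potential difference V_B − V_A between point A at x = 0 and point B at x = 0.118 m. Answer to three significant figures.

-5680 V

In a uniform field, potential decreases in the direction of E: V_B − V_A = −E·Δx.
V_B − V_A = −(4.81×10⁴ V/m)(0.118 m) = -5680 V.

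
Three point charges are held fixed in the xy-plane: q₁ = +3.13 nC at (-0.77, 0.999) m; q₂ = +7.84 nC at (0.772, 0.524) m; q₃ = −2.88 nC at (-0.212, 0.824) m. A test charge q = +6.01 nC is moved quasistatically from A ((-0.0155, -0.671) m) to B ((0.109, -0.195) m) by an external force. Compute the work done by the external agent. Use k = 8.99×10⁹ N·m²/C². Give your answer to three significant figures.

1.16×10⁻⁷ J

For quasistatic motion the external work equals the change in potential energy: W_ext = qΔV = q(V_B − V_A).
At A: distances to the source charges are 1.83 m, 1.43 m, 1.51 m; V_A = Σ kqᵢ/rᵢ = 47.4 V.
At B: distances to the source charges are 1.48 m, 0.978 m, 1.07 m; V_B = Σ kqᵢ/rᵢ = 66.8 V.
ΔV = V_B − V_A = 19.4 V.
W_ext = qΔV = (6.01×10⁻⁹ C)(19.4 V) = 1.16×10⁻⁷ J.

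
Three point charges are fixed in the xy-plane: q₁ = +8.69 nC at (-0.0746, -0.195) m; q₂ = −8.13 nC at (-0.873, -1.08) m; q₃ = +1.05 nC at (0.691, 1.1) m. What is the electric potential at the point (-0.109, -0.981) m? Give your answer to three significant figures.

The total potential is the scalar sum of each charge's contribution, V = Σ kqᵢ/rᵢ.
Distances from the field point to each charge: r₁ = 0.787 m, r₂ = 0.770 m, r₃ = 2.23 m.
V = k[(8.69×10⁻⁹)/(0.787) + (-8.13×10⁻⁹)/(0.770) + (1.05×10⁻⁹)/(2.23)] = 8.66 V.

8.66 V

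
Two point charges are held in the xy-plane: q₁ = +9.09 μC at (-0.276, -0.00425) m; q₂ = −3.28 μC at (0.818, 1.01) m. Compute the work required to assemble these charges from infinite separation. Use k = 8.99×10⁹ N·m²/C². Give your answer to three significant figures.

The work to assemble the configuration equals its total potential energy, U = Σ kqᵢqⱼ/rᵢⱼ over all pairs.
Pair separations: r₁₂ = 1.49 m.
U = (-0.180) = -0.180 J.

-0.180 J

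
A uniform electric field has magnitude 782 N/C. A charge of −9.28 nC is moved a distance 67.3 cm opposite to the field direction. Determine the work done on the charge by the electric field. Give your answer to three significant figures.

4.88×10⁻⁶ J

The potential change for a displacement 67.3 cm opposite to the field direction is ΔV = +Ed = 526 V.
W_field = −qΔV = 4.88×10⁻⁶ J.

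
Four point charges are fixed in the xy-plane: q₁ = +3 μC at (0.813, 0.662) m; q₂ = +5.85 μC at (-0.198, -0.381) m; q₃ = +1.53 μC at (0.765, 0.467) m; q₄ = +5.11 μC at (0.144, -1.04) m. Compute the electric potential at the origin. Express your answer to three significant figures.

The total potential is the scalar sum of each charge's contribution, V = Σ kqᵢ/rᵢ.
Distances from the field point to each charge: r₁ = 1.05 m, r₂ = 0.429 m, r₃ = 0.896 m, r₄ = 1.05 m.
V = k[(3.00×10⁻⁶)/(1.05) + (5.85×10⁻⁶)/(0.429) + (1.53×10⁻⁶)/(0.896) + (5.11×10⁻⁶)/(1.05)] = 2.07×10⁵ V.

2.07×10⁵ V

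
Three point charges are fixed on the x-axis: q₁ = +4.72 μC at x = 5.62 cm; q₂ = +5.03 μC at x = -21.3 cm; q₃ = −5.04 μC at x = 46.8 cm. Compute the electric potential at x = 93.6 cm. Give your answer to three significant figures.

Electric potential is a scalar, so the contributions from each charge add algebraically: V = Σ kqᵢ/rᵢ.
Distances from the field point to each charge: r₁ = 0.880 m, r₂ = 1.15 m, r₃ = 0.468 m.
V = k[(4.72×10⁻⁶)/(0.880) + (5.03×10⁻⁶)/(1.15) + (-5.04×10⁻⁶)/(0.468)] = -9230 V.

-9230 V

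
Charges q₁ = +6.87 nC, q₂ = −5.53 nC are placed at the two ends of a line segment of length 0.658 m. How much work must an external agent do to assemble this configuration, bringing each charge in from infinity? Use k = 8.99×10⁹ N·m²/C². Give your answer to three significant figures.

-5.19×10⁻⁷ J

The work to assemble the configuration equals its total potential energy, U = Σ kqᵢqⱼ/rᵢⱼ over all pairs.
The separation is r = 0.658 m.
U = (-5.19×10⁻⁷) = -5.19×10⁻⁷ J.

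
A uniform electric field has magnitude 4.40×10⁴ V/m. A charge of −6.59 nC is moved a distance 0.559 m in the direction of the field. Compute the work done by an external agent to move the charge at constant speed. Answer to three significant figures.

The potential change for a displacement 0.559 m in the direction of the field is ΔV = −Ed = -2.46×10⁴ V.
W_ext = qΔV = 1.62×10⁻⁴ J.

1.62×10⁻⁴ J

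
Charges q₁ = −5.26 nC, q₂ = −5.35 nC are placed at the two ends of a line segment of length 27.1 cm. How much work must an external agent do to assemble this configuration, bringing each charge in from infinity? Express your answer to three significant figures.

The assembly work is the sum of pairwise potential energies, U = Σ_{i<j} kqᵢqⱼ/rᵢⱼ.
The separation is r = 0.271 m.
U = (9.34×10⁻⁷) = 9.34×10⁻⁷ J.

9.34×10⁻⁷ J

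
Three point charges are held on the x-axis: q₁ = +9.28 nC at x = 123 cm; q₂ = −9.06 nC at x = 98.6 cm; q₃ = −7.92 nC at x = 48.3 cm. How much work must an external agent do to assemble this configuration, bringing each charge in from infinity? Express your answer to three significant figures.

The work to assemble the configuration equals its total potential energy, U = Σ kqᵢqⱼ/rᵢⱼ over all pairs.
Pair separations: r₁₂ = 0.244 m, r₁₃ = 0.747 m, r₂₃ = 0.503 m.
U = (-3.10×10⁻⁶) + (-8.85×10⁻⁷) + (1.28×10⁻⁶) = -2.70×10⁻⁶ J.

-2.70×10⁻⁶ J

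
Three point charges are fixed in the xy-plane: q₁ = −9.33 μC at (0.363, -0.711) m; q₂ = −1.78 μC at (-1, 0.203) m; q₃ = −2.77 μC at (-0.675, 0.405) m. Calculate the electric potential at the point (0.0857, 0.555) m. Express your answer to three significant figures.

Electric potential is a scalar, so the contributions from each charge add algebraically: V = Σ kqᵢ/rᵢ.
Distances from the field point to each charge: r₁ = 1.30 m, r₂ = 1.14 m, r₃ = 0.775 m.
V = k[(-9.33×10⁻⁶)/(1.30) + (-1.78×10⁻⁶)/(1.14) + (-2.77×10⁻⁶)/(0.775)] = -1.11×10⁵ V.

-1.11×10⁵ V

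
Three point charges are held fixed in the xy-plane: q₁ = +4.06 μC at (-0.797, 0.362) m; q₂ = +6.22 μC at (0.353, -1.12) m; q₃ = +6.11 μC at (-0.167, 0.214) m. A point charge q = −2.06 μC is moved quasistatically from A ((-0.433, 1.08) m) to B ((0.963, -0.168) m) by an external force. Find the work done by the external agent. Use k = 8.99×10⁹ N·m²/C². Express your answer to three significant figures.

For quasistatic motion the external work equals the change in potential energy: W_ext = qΔV = q(V_B − V_A).
At A: distances to the source charges are 0.805 m, 2.34 m, 0.906 m; V_A = Σ kqᵢ/rᵢ = 1.30×10⁵ V.
At B: distances to the source charges are 1.84 m, 1.13 m, 1.19 m; V_B = Σ kqᵢ/rᵢ = 1.15×10⁵ V.
ΔV = V_B − V_A = -1.45×10⁴ V.
W_ext = qΔV = (-2.06×10⁻⁶ C)(-1.45×10⁴ V) = 0.0300 J.

0.0300 J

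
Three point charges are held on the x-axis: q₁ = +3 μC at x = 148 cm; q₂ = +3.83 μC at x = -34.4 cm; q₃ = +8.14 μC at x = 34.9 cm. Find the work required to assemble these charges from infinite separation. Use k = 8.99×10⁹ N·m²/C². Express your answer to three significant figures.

The assembly work is the sum of pairwise potential energies, U = Σ_{i<j} kqᵢqⱼ/rᵢⱼ.
Pair separations: r₁₂ = 1.82 m, r₁₃ = 1.13 m, r₂₃ = 0.693 m.
U = (0.0566) + (0.194) + (0.404) = 0.655 J.

0.655 J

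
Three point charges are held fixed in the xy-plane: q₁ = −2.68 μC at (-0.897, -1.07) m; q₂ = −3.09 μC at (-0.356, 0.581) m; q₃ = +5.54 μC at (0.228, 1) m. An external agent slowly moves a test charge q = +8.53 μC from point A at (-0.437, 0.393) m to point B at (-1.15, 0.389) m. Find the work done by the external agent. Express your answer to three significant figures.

0.673 J

For quasistatic motion the external work equals the change in potential energy: W_ext = qΔV = q(V_B − V_A).
At A: distances to the source charges are 1.53 m, 0.205 m, 0.900 m; V_A = Σ kqᵢ/rᵢ = -9.61×10⁴ V.
At B: distances to the source charges are 1.48 m, 0.817 m, 1.51 m; V_B = Σ kqᵢ/rᵢ = -1.72×10⁴ V.
ΔV = V_B − V_A = 7.89×10⁴ V.
W_ext = qΔV = (8.53×10⁻⁶ C)(7.89×10⁴ V) = 0.673 J.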